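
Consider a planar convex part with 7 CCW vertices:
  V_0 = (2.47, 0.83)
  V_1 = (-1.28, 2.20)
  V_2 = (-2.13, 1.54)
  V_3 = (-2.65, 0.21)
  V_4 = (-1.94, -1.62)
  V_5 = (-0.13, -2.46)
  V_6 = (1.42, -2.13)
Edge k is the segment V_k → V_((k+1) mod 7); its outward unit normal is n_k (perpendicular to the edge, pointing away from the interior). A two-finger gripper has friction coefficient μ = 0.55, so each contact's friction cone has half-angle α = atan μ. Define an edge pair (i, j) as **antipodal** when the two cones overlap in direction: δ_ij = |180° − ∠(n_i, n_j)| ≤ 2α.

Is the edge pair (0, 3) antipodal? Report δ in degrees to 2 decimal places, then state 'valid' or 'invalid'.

δ = 48.73°, valid

α = atan 0.55 = 28.81°;  2α = 57.62°
edge 0: e_0 = (-3.75, +1.37);  n_0 = (+0.3432, +0.9393)
edge 3: e_3 = (+0.71, -1.83);  n_3 = (-0.9323, -0.3617)
∠(n_0, n_3) = 131.27°
δ = |180° − 131.27°| = 48.73°
48.73° ≤ 2α = 57.62°  →  valid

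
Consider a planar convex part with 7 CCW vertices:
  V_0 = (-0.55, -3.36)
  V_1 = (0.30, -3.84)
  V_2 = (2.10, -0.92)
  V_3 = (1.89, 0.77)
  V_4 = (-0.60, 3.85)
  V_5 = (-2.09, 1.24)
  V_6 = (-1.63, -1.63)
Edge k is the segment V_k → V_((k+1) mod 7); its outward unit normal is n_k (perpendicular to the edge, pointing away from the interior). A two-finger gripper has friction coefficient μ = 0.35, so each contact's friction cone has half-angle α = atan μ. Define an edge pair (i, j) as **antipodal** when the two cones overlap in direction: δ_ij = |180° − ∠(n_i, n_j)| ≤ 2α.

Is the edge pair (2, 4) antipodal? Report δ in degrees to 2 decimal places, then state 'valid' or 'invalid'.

δ = 36.80°, valid

α = atan 0.35 = 19.29°;  2α = 38.58°
edge 2: e_2 = (-0.21, +1.69);  n_2 = (+0.9924, +0.1233)
edge 4: e_4 = (-1.49, -2.61);  n_4 = (-0.8684, +0.4958)
∠(n_2, n_4) = 143.20°
δ = |180° − 143.20°| = 36.80°
36.80° ≤ 2α = 38.58°  →  valid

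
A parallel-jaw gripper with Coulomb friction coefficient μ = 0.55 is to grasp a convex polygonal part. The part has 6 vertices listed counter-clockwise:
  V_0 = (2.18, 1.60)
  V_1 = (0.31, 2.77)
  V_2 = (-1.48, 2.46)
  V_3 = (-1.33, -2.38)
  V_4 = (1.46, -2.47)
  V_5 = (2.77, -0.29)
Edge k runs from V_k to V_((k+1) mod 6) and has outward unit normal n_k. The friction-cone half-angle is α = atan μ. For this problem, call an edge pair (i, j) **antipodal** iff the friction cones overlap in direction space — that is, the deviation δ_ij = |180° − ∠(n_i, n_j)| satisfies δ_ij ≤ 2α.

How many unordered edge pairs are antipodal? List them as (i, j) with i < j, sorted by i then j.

α = atan 0.55 = 28.81°;  2α = 57.62°
n_0 = (+0.5304, +0.8477)
n_1 = (-0.1706, +0.9853)
n_2 = (-0.9995, -0.0310)
n_3 = (-0.0322, -0.9995)
n_4 = (+0.8571, -0.5151)
n_5 = (+0.9546, +0.2980)
  (0,1): δ = 138.14°  ·
  (0,2): δ = 56.19°  ✓
  (0,3): δ = 30.19°  ✓
  (0,4): δ = 91.03°  ·
  (0,5): δ = 139.37°  ·
  (1,2): δ = 98.05°  ·
  (1,3): δ = 11.67°  ✓
  (1,4): δ = 49.17°  ✓
  (1,5): δ = 97.51°  ·
  (2,3): δ = 93.62°  ·
  (2,4): δ = 32.78°  ✓
  (2,5): δ = 15.56°  ✓
  (3,4): δ = 119.15°  ·
  (3,5): δ = 70.82°  ·
  (4,5): δ = 131.66°  ·
antipodal pairs: 6

count = 6; pairs: (0,2), (0,3), (1,3), (1,4), (2,4), (2,5)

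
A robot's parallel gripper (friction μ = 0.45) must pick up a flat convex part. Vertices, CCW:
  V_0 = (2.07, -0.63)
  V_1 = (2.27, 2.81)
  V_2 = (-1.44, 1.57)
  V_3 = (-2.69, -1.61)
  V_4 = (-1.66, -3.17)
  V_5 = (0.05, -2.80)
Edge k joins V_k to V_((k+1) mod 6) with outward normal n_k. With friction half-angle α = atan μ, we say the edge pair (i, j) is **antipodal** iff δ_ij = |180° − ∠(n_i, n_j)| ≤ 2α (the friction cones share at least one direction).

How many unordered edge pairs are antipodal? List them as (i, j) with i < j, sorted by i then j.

count = 5; pairs: (0,2), (0,3), (1,4), (1,5), (2,5)

α = atan 0.45 = 24.23°;  2α = 48.46°
n_0 = (+0.9983, -0.0580)
n_1 = (-0.3170, +0.9484)
n_2 = (-0.9307, +0.3658)
n_3 = (-0.8345, -0.5510)
n_4 = (+0.2115, -0.9774)
n_5 = (+0.7320, -0.6814)
  (0,1): δ = 68.19°  ·
  (0,2): δ = 18.13°  ✓
  (0,3): δ = 36.76°  ✓
  (0,4): δ = 105.54°  ·
  (0,5): δ = 140.38°  ·
  (1,2): δ = 129.94°  ·
  (1,3): δ = 75.05°  ·
  (1,4): δ = 6.27°  ✓
  (1,5): δ = 28.57°  ✓
  (2,3): δ = 125.11°  ·
  (2,4): δ = 56.33°  ·
  (2,5): δ = 21.49°  ✓
  (3,4): δ = 111.23°  ·
  (3,5): δ = 76.38°  ·
  (4,5): δ = 145.16°  ·
antipodal pairs: 5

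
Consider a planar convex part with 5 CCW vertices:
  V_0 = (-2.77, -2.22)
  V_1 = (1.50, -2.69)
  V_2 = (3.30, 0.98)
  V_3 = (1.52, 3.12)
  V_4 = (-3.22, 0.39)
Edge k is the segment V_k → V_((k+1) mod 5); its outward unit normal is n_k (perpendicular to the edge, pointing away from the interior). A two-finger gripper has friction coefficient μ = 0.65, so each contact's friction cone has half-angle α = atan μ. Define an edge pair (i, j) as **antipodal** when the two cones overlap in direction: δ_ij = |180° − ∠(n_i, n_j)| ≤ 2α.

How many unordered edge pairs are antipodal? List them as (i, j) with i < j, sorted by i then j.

count = 5; pairs: (0,2), (0,3), (1,3), (1,4), (2,4)

α = atan 0.65 = 33.02°;  2α = 66.05°
n_0 = (-0.1094, -0.9940)
n_1 = (+0.8978, -0.4404)
n_2 = (+0.7688, +0.6395)
n_3 = (-0.4991, +0.8666)
n_4 = (-0.9855, -0.1699)
  (0,1): δ = 109.84°  ·
  (0,2): δ = 43.97°  ✓
  (0,3): δ = 36.22°  ✓
  (0,4): δ = 106.06°  ·
  (1,2): δ = 114.12°  ·
  (1,3): δ = 33.93°  ✓
  (1,4): δ = 35.91°  ✓
  (2,3): δ = 99.81°  ·
  (2,4): δ = 29.97°  ✓
  (3,4): δ = 110.16°  ·
antipodal pairs: 5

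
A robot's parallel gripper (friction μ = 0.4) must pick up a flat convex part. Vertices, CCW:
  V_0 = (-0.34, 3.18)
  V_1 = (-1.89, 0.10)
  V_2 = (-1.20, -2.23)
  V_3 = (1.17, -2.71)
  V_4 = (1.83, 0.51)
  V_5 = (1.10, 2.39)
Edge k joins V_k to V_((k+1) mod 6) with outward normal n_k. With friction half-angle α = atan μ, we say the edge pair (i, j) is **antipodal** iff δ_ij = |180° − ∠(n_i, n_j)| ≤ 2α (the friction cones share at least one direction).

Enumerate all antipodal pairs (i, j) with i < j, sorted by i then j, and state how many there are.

α = atan 0.4 = 21.80°;  2α = 43.60°
n_0 = (-0.8933, +0.4495)
n_1 = (-0.9588, -0.2839)
n_2 = (-0.1985, -0.9801)
n_3 = (+0.9796, -0.2008)
n_4 = (+0.9322, +0.3620)
n_5 = (+0.4810, +0.8767)
  (0,1): δ = 136.79°  ·
  (0,2): δ = 74.74°  ·
  (0,3): δ = 15.13°  ✓
  (0,4): δ = 47.93°  ·
  (0,5): δ = 87.96°  ·
  (1,2): δ = 117.95°  ·
  (1,3): δ = 28.08°  ✓
  (1,4): δ = 4.73°  ✓
  (1,5): δ = 44.75°  ·
  (2,3): δ = 90.13°  ·
  (2,4): δ = 57.33°  ·
  (2,5): δ = 17.30°  ✓
  (3,4): δ = 147.20°  ·
  (3,5): δ = 107.17°  ·
  (4,5): δ = 139.97°  ·
antipodal pairs: 4

count = 4; pairs: (0,3), (1,3), (1,4), (2,5)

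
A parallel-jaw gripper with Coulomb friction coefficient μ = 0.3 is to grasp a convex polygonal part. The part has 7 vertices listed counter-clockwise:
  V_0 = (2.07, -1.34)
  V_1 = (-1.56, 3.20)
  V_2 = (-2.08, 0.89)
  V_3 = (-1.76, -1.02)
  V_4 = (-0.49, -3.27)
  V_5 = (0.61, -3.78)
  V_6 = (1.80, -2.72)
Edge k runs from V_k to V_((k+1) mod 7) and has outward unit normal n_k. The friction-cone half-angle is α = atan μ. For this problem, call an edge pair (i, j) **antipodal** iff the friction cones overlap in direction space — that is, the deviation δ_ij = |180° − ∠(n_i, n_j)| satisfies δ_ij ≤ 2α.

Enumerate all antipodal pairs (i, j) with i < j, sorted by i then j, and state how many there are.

α = atan 0.3 = 16.70°;  2α = 33.40°
n_0 = (+0.7810, +0.6245)
n_1 = (-0.9756, +0.2196)
n_2 = (-0.9863, -0.1652)
n_3 = (-0.8709, -0.4915)
n_4 = (-0.4206, -0.9072)
n_5 = (+0.6651, -0.7467)
n_6 = (+0.9814, -0.1920)
  (0,1): δ = 51.33°  ·
  (0,2): δ = 29.13°  ✓
  (0,3): δ = 9.20°  ✓
  (0,4): δ = 26.48°  ✓
  (0,5): δ = 93.05°  ·
  (0,6): δ = 130.29°  ·
  (1,2): δ = 157.80°  ·
  (1,3): δ = 137.87°  ·
  (1,4): δ = 102.19°  ·
  (1,5): δ = 35.62°  ·
  (1,6): δ = 1.62°  ✓
  (2,3): δ = 160.07°  ·
  (2,4): δ = 124.39°  ·
  (2,5): δ = 57.82°  ·
  (2,6): δ = 20.58°  ✓
  (3,4): δ = 144.32°  ·
  (3,5): δ = 77.75°  ·
  (3,6): δ = 40.51°  ·
  (4,5): δ = 113.43°  ·
  (4,6): δ = 76.20°  ·
  (5,6): δ = 142.76°  ·
antipodal pairs: 5

count = 5; pairs: (0,2), (0,3), (0,4), (1,6), (2,6)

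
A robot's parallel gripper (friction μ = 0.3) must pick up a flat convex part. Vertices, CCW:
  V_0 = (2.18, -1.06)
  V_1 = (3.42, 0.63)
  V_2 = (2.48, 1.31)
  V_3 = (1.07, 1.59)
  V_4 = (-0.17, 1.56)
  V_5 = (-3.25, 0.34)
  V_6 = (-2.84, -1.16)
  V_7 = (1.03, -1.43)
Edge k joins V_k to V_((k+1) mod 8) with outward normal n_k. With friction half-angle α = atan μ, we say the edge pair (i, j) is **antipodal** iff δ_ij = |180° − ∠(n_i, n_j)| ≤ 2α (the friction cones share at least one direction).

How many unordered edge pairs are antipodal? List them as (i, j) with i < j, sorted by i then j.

count = 8; pairs: (0,4), (1,6), (2,6), (2,7), (3,6), (3,7), (4,6), (4,7)

α = atan 0.3 = 16.70°;  2α = 33.40°
n_0 = (+0.8063, -0.5916)
n_1 = (+0.5861, +0.8102)
n_2 = (+0.1948, +0.9808)
n_3 = (-0.0242, +0.9997)
n_4 = (-0.3683, +0.9297)
n_5 = (-0.9646, -0.2637)
n_6 = (-0.0696, -0.9976)
n_7 = (+0.3063, -0.9519)
  (0,1): δ = 89.61°  ·
  (0,2): δ = 64.96°  ·
  (0,3): δ = 52.35°  ·
  (0,4): δ = 32.12°  ✓
  (0,5): δ = 51.56°  ·
  (0,6): δ = 122.28°  ·
  (0,7): δ = 144.10°  ·
  (1,2): δ = 155.35°  ·
  (1,3): δ = 142.73°  ·
  (1,4): δ = 122.51°  ·
  (1,5): δ = 38.83°  ·
  (1,6): δ = 31.89°  ✓
  (1,7): δ = 53.72°  ·
  (2,3): δ = 167.38°  ·
  (2,4): δ = 147.16°  ·
  (2,5): δ = 63.48°  ·
  (2,6): δ = 7.24°  ✓
  (2,7): δ = 29.07°  ✓
  (3,4): δ = 159.78°  ·
  (3,5): δ = 76.10°  ·
  (3,6): δ = 5.38°  ✓
  (3,7): δ = 16.45°  ✓
  (4,5): δ = 96.32°  ·
  (4,6): δ = 25.60°  ✓
  (4,7): δ = 3.77°  ✓
  (5,6): δ = 109.28°  ·
  (5,7): δ = 87.45°  ·
  (6,7): δ = 158.17°  ·
antipodal pairs: 8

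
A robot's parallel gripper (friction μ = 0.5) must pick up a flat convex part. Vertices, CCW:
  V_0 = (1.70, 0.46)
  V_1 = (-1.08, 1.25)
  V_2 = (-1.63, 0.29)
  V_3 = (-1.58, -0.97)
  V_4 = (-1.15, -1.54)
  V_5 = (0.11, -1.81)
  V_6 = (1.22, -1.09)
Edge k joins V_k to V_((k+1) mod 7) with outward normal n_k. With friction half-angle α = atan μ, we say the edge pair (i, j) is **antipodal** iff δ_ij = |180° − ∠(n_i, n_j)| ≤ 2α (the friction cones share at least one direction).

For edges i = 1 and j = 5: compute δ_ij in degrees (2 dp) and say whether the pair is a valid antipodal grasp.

δ = 27.22°, valid

α = atan 0.5 = 26.57°;  2α = 53.13°
edge 1: e_1 = (-0.55, -0.96);  n_1 = (-0.8677, +0.4971)
edge 5: e_5 = (+1.11, +0.72);  n_5 = (+0.5442, -0.8390)
∠(n_1, n_5) = 152.78°
δ = |180° − 152.78°| = 27.22°
27.22° ≤ 2α = 53.13°  →  valid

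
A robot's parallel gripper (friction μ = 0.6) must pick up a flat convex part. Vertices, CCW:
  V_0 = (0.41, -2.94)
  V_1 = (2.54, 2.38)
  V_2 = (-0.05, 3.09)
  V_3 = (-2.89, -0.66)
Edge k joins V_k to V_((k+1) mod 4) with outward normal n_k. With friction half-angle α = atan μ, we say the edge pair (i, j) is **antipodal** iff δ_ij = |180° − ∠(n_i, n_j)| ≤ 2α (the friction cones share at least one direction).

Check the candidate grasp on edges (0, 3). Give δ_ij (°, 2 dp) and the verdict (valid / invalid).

α = atan 0.6 = 30.96°;  2α = 61.93°
edge 0: e_0 = (+2.13, +5.32);  n_0 = (+0.9284, -0.3717)
edge 3: e_3 = (+3.30, -2.28);  n_3 = (-0.5684, -0.8227)
∠(n_0, n_3) = 102.82°
δ = |180° − 102.82°| = 77.18°
77.18° > 2α = 61.93°  →  invalid

δ = 77.18°, invalid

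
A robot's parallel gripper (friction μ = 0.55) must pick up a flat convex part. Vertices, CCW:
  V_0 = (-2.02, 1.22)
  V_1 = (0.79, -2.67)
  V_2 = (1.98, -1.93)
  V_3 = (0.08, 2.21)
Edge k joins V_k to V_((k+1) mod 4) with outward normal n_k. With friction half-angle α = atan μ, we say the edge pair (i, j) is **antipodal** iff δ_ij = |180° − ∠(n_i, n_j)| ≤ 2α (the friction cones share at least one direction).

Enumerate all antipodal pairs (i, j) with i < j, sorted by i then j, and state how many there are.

α = atan 0.55 = 28.81°;  2α = 57.62°
n_0 = (-0.8106, -0.5856)
n_1 = (+0.5281, -0.8492)
n_2 = (+0.9089, +0.4171)
n_3 = (-0.4264, +0.9045)
  (0,1): δ = 93.97°  ·
  (0,2): δ = 11.19°  ✓
  (0,3): δ = 79.40°  ·
  (1,2): δ = 97.22°  ·
  (1,3): δ = 6.63°  ✓
  (2,3): δ = 89.41°  ·
antipodal pairs: 2

count = 2; pairs: (0,2), (1,3)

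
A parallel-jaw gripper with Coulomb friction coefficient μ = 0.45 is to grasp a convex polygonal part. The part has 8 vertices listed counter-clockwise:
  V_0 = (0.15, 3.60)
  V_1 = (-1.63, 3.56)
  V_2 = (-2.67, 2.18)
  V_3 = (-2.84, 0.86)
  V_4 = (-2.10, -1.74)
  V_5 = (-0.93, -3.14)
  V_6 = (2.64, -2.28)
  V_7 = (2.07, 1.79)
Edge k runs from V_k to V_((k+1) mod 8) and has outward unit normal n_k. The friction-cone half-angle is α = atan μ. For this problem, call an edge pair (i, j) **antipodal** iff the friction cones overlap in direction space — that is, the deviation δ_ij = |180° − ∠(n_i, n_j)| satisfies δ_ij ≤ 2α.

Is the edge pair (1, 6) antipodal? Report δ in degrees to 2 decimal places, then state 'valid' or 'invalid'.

α = atan 0.45 = 24.23°;  2α = 48.46°
edge 1: e_1 = (-1.04, -1.38);  n_1 = (-0.7986, +0.6019)
edge 6: e_6 = (-0.57, +4.07);  n_6 = (+0.9903, +0.1387)
∠(n_1, n_6) = 135.03°
δ = |180° − 135.03°| = 44.97°
44.97° ≤ 2α = 48.46°  →  valid

δ = 44.97°, valid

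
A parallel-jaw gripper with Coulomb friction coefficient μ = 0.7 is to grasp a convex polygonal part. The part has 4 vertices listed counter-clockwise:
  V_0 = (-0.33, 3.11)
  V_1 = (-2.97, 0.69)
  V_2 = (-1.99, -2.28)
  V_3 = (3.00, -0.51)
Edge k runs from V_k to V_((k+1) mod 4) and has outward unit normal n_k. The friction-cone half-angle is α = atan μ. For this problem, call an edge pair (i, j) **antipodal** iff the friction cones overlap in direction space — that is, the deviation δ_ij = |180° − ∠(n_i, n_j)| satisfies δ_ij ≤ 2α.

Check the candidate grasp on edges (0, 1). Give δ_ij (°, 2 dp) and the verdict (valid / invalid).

δ = 114.25°, invalid

α = atan 0.7 = 34.99°;  2α = 69.98°
edge 0: e_0 = (-2.64, -2.42);  n_0 = (-0.6757, +0.7372)
edge 1: e_1 = (+0.98, -2.97);  n_1 = (-0.9496, -0.3133)
∠(n_0, n_1) = 65.75°
δ = |180° − 65.75°| = 114.25°
114.25° > 2α = 69.98°  →  invalid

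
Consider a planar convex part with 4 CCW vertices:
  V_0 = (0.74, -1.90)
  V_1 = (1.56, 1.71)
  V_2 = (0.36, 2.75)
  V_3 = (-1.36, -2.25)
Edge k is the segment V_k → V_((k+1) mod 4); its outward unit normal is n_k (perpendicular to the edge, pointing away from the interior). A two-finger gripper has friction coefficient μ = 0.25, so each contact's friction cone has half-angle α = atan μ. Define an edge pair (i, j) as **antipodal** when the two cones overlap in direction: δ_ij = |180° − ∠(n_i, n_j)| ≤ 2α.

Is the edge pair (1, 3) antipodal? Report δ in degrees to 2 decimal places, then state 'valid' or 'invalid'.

α = atan 0.25 = 14.04°;  2α = 28.07°
edge 1: e_1 = (-1.20, +1.04);  n_1 = (+0.6549, +0.7557)
edge 3: e_3 = (+2.10, +0.35);  n_3 = (+0.1644, -0.9864)
∠(n_1, n_3) = 129.62°
δ = |180° − 129.62°| = 50.38°
50.38° > 2α = 28.07°  →  invalid

δ = 50.38°, invalid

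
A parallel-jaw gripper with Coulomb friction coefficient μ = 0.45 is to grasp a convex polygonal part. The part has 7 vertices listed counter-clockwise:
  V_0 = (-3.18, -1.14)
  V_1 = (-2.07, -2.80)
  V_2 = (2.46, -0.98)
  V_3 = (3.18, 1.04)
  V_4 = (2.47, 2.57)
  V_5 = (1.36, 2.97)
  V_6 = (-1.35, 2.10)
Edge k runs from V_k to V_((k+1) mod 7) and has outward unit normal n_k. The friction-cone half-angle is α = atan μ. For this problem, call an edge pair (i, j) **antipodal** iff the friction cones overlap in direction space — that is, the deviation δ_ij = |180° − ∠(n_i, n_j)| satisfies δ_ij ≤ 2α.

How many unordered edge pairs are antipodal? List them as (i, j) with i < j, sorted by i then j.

count = 6; pairs: (0,3), (0,4), (1,4), (1,5), (1,6), (2,6)

α = atan 0.45 = 24.23°;  2α = 48.46°
n_0 = (-0.8313, -0.5559)
n_1 = (+0.3728, -0.9279)
n_2 = (+0.9420, -0.3357)
n_3 = (+0.9071, +0.4209)
n_4 = (+0.3390, +0.9408)
n_5 = (-0.3057, +0.9521)
n_6 = (-0.8707, +0.4918)
  (0,1): δ = 101.88°  ·
  (0,2): δ = 53.39°  ·
  (0,3): δ = 8.88°  ✓
  (0,4): δ = 36.41°  ✓
  (0,5): δ = 74.03°  ·
  (0,6): δ = 116.77°  ·
  (1,2): δ = 131.51°  ·
  (1,3): δ = 86.99°  ·
  (1,4): δ = 41.71°  ✓
  (1,5): δ = 4.09°  ✓
  (1,6): δ = 38.65°  ✓
  (2,3): δ = 135.49°  ·
  (2,4): δ = 90.20°  ·
  (2,5): δ = 52.58°  ·
  (2,6): δ = 9.84°  ✓
  (3,4): δ = 134.71°  ·
  (3,5): δ = 97.10°  ·
  (3,6): δ = 54.35°  ·
  (4,5): δ = 142.38°  ·
  (4,6): δ = 99.64°  ·
  (5,6): δ = 137.26°  ·
antipodal pairs: 6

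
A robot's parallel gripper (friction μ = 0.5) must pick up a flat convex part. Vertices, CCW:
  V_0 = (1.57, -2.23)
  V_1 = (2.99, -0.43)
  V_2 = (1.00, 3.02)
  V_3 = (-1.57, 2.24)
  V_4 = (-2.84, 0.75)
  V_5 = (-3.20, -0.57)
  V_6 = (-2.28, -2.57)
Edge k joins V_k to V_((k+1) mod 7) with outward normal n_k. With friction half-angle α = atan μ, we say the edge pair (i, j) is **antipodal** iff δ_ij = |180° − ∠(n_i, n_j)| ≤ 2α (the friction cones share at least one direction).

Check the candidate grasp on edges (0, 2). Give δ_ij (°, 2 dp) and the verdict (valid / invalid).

δ = 34.85°, valid

α = atan 0.5 = 26.57°;  2α = 53.13°
edge 0: e_0 = (+1.42, +1.80);  n_0 = (+0.7851, -0.6194)
edge 2: e_2 = (-2.57, -0.78);  n_2 = (-0.2904, +0.9569)
∠(n_0, n_2) = 145.15°
δ = |180° − 145.15°| = 34.85°
34.85° ≤ 2α = 53.13°  →  valid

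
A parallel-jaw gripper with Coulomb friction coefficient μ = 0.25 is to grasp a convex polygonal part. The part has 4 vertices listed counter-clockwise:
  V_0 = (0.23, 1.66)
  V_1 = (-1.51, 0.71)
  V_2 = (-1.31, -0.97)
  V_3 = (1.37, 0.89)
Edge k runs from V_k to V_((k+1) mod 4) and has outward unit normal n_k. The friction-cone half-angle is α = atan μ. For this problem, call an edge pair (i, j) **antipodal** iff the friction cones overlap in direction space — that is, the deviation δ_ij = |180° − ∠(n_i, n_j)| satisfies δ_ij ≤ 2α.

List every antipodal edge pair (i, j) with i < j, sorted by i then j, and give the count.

α = atan 0.25 = 14.04°;  2α = 28.07°
n_0 = (-0.4792, +0.8777)
n_1 = (-0.9930, -0.1182)
n_2 = (+0.5702, -0.8215)
n_3 = (+0.5597, +0.8287)
  (0,1): δ = 111.84°  ·
  (0,2): δ = 6.13°  ✓
  (0,3): δ = 117.33°  ·
  (1,2): δ = 62.03°  ·
  (1,3): δ = 49.17°  ·
  (2,3): δ = 68.80°  ·
antipodal pairs: 1

count = 1; pairs: (0,2)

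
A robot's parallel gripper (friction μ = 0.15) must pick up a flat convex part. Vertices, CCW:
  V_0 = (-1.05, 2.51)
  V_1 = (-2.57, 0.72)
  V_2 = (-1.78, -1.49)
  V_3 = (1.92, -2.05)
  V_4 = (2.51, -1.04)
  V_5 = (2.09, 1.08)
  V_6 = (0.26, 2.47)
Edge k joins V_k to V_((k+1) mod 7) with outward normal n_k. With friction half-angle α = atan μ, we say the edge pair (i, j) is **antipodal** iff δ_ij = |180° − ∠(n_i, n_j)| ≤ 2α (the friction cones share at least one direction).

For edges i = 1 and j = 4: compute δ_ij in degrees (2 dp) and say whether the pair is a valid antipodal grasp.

δ = 8.46°, valid

α = atan 0.15 = 8.53°;  2α = 17.06°
edge 1: e_1 = (+0.79, -2.21);  n_1 = (-0.9416, -0.3366)
edge 4: e_4 = (-0.42, +2.12);  n_4 = (+0.9809, +0.1943)
∠(n_1, n_4) = 171.54°
δ = |180° − 171.54°| = 8.46°
8.46° ≤ 2α = 17.06°  →  valid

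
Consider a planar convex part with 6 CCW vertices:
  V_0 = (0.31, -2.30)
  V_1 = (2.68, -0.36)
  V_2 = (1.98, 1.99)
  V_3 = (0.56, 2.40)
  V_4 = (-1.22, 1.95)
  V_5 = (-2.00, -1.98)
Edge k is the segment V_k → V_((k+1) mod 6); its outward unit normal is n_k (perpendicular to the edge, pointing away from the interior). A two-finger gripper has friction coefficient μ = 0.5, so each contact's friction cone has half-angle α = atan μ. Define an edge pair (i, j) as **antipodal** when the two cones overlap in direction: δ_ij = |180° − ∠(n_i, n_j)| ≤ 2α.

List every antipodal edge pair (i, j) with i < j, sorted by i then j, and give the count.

α = atan 0.5 = 26.57°;  2α = 53.13°
n_0 = (+0.6334, -0.7738)
n_1 = (+0.9584, +0.2855)
n_2 = (+0.2774, +0.9608)
n_3 = (-0.2451, +0.9695)
n_4 = (-0.9809, +0.1947)
n_5 = (-0.1372, -0.9905)
  (0,1): δ = 112.72°  ·
  (0,2): δ = 55.41°  ·
  (0,3): δ = 25.11°  ✓
  (0,4): δ = 39.47°  ✓
  (0,5): δ = 132.81°  ·
  (1,2): δ = 122.69°  ·
  (1,3): δ = 92.40°  ·
  (1,4): δ = 27.81°  ✓
  (1,5): δ = 65.53°  ·
  (2,3): δ = 149.71°  ·
  (2,4): δ = 85.12°  ·
  (2,5): δ = 8.22°  ✓
  (3,4): δ = 115.41°  ·
  (3,5): δ = 22.07°  ✓
  (4,5): δ = 86.66°  ·
antipodal pairs: 5

count = 5; pairs: (0,3), (0,4), (1,4), (2,5), (3,5)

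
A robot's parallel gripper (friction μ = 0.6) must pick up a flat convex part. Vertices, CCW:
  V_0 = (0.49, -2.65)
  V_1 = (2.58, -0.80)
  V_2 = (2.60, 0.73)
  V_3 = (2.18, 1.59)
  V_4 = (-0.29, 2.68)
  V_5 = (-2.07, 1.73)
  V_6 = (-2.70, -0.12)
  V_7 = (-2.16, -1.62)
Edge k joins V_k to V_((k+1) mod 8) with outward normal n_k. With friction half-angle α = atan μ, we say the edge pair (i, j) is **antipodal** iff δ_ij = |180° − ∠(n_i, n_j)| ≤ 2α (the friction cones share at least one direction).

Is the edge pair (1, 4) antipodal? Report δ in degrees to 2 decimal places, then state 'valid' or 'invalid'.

δ = 61.16°, valid

α = atan 0.6 = 30.96°;  2α = 61.93°
edge 1: e_1 = (+0.02, +1.53);  n_1 = (+0.9999, -0.0131)
edge 4: e_4 = (-1.78, -0.95);  n_4 = (-0.4708, +0.8822)
∠(n_1, n_4) = 118.84°
δ = |180° − 118.84°| = 61.16°
61.16° ≤ 2α = 61.93°  →  valid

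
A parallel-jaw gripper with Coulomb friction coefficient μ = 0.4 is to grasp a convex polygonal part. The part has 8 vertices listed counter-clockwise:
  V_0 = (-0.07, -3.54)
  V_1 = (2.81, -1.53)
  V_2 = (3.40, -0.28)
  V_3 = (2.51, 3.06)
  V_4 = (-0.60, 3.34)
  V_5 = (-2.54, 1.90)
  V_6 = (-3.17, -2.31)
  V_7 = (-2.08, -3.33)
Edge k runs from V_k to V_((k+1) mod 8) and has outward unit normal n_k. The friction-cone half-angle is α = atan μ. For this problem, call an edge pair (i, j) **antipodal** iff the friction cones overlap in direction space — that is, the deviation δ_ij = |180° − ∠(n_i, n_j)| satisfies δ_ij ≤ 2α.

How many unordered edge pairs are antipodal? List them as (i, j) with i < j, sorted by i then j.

count = 9; pairs: (0,3), (0,4), (1,4), (1,5), (2,5), (2,6), (3,6), (3,7), (4,7)

α = atan 0.4 = 21.80°;  2α = 43.60°
n_0 = (+0.5723, -0.8200)
n_1 = (+0.9043, -0.4268)
n_2 = (+0.9663, +0.2575)
n_3 = (+0.0897, +0.9960)
n_4 = (-0.5960, +0.8030)
n_5 = (-0.9890, +0.1480)
n_6 = (-0.6833, -0.7302)
n_7 = (-0.1039, -0.9946)
  (0,1): δ = 150.18°  ·
  (0,2): δ = 109.99°  ·
  (0,3): δ = 40.06°  ✓
  (0,4): δ = 1.67°  ✓
  (0,5): δ = 46.58°  ·
  (0,6): δ = 101.99°  ·
  (0,7): δ = 139.12°  ·
  (1,2): δ = 139.81°  ·
  (1,3): δ = 69.88°  ·
  (1,4): δ = 28.15°  ✓
  (1,5): δ = 16.76°  ✓
  (1,6): δ = 72.17°  ·
  (1,7): δ = 109.30°  ·
  (2,3): δ = 110.07°  ·
  (2,4): δ = 68.34°  ·
  (2,5): δ = 23.43°  ✓
  (2,6): δ = 31.98°  ✓
  (2,7): δ = 69.11°  ·
  (3,4): δ = 138.27°  ·
  (3,5): δ = 93.37°  ·
  (3,6): δ = 37.96°  ✓
  (3,7): δ = 0.82°  ✓
  (4,5): δ = 135.10°  ·
  (4,6): δ = 79.69°  ·
  (4,7): δ = 42.55°  ✓
  (5,6): δ = 124.59°  ·
  (5,7): δ = 87.45°  ·
  (6,7): δ = 142.86°  ·
antipodal pairs: 9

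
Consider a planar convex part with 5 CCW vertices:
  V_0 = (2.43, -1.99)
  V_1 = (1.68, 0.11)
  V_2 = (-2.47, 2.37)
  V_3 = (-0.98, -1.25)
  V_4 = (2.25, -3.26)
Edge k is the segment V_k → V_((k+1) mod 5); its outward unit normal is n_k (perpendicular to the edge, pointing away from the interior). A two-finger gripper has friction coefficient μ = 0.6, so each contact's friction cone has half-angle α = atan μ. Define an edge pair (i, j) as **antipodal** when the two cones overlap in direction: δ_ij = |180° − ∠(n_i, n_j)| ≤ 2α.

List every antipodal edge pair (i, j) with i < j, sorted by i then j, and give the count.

α = atan 0.6 = 30.96°;  2α = 61.93°
n_0 = (+0.9417, +0.3363)
n_1 = (+0.4783, +0.8782)
n_2 = (-0.9247, -0.3806)
n_3 = (-0.5283, -0.8490)
n_4 = (+0.9901, -0.1403)
  (0,1): δ = 138.23°  ·
  (0,2): δ = 2.72°  ✓
  (0,3): δ = 38.45°  ✓
  (0,4): δ = 152.28°  ·
  (1,2): δ = 39.06°  ✓
  (1,3): δ = 3.32°  ✓
  (1,4): δ = 110.50°  ·
  (2,3): δ = 144.27°  ·
  (2,4): δ = 30.44°  ✓
  (3,4): δ = 66.17°  ·
antipodal pairs: 5

count = 5; pairs: (0,2), (0,3), (1,2), (1,3), (2,4)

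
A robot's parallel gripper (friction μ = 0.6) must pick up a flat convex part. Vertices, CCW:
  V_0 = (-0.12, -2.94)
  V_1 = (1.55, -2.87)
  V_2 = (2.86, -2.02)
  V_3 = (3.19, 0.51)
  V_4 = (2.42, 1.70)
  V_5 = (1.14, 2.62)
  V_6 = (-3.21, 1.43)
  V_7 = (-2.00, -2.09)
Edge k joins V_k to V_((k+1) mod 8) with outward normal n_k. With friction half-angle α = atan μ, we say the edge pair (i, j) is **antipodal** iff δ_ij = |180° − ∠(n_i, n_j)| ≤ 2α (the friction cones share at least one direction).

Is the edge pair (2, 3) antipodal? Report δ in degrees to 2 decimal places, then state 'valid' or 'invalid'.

α = atan 0.6 = 30.96°;  2α = 61.93°
edge 2: e_2 = (+0.33, +2.53);  n_2 = (+0.9916, -0.1293)
edge 3: e_3 = (-0.77, +1.19);  n_3 = (+0.8396, +0.5433)
∠(n_2, n_3) = 40.34°
δ = |180° − 40.34°| = 139.66°
139.66° > 2α = 61.93°  →  invalid

δ = 139.66°, invalid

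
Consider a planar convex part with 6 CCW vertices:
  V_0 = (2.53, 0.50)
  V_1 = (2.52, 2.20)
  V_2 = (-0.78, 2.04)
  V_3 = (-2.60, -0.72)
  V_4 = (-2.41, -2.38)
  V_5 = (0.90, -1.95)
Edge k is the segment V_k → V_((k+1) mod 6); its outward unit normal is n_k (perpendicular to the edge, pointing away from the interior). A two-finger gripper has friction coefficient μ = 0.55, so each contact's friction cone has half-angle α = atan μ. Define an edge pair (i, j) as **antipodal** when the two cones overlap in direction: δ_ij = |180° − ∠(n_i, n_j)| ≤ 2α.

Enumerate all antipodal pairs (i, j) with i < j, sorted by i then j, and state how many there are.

count = 7; pairs: (0,2), (0,3), (1,4), (1,5), (2,4), (2,5), (3,5)

α = atan 0.55 = 28.81°;  2α = 57.62°
n_0 = (+1.0000, +0.0059)
n_1 = (-0.0484, +0.9988)
n_2 = (-0.8348, +0.5505)
n_3 = (-0.9935, -0.1137)
n_4 = (+0.1288, -0.9917)
n_5 = (+0.8326, -0.5539)
  (0,1): δ = 87.56°  ·
  (0,2): δ = 33.74°  ✓
  (0,3): δ = 6.19°  ✓
  (0,4): δ = 97.06°  ·
  (0,5): δ = 146.03°  ·
  (1,2): δ = 126.18°  ·
  (1,3): δ = 86.25°  ·
  (1,4): δ = 4.63°  ✓
  (1,5): δ = 53.59°  ✓
  (2,3): δ = 140.07°  ·
  (2,4): δ = 49.20°  ✓
  (2,5): δ = 0.23°  ✓
  (3,4): δ = 89.13°  ·
  (3,5): δ = 40.17°  ✓
  (4,5): δ = 131.04°  ·
antipodal pairs: 7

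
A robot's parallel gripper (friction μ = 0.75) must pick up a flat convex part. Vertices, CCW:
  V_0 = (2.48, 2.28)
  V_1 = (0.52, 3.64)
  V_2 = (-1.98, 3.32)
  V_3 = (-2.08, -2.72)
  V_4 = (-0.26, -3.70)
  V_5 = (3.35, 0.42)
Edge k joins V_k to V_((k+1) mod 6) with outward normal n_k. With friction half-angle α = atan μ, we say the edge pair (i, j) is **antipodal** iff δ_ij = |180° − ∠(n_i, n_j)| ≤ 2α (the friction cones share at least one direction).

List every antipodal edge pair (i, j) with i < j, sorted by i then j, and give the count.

α = atan 0.75 = 36.87°;  2α = 73.74°
n_0 = (+0.5701, +0.8216)
n_1 = (-0.1270, +0.9919)
n_2 = (-0.9999, +0.0166)
n_3 = (-0.4741, -0.8805)
n_4 = (+0.7521, -0.6590)
n_5 = (+0.9058, +0.4237)
  (0,1): δ = 137.95°  ·
  (0,2): δ = 56.19°  ✓
  (0,3): δ = 6.46°  ✓
  (0,4): δ = 83.53°  ·
  (0,5): δ = 149.82°  ·
  (1,2): δ = 98.24°  ·
  (1,3): δ = 35.59°  ✓
  (1,4): δ = 41.48°  ✓
  (1,5): δ = 107.77°  ·
  (2,3): δ = 117.35°  ·
  (2,4): δ = 40.28°  ✓
  (2,5): δ = 26.02°  ✓
  (3,4): δ = 102.92°  ·
  (3,5): δ = 36.63°  ✓
  (4,5): δ = 113.71°  ·
antipodal pairs: 7

count = 7; pairs: (0,2), (0,3), (1,3), (1,4), (2,4), (2,5), (3,5)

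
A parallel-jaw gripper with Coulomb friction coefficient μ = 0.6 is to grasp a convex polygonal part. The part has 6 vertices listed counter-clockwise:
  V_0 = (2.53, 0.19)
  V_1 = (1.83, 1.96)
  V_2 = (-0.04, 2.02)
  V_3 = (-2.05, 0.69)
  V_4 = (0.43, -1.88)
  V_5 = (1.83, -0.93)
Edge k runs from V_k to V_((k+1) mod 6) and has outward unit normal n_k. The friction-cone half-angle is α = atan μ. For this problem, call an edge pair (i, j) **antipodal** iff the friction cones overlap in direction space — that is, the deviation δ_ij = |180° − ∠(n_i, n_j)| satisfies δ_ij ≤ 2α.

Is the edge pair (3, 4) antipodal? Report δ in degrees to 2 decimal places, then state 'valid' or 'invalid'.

α = atan 0.6 = 30.96°;  2α = 61.93°
edge 3: e_3 = (+2.48, -2.57);  n_3 = (-0.7196, -0.6944)
edge 4: e_4 = (+1.40, +0.95);  n_4 = (+0.5615, -0.8275)
∠(n_3, n_4) = 80.18°
δ = |180° − 80.18°| = 99.82°
99.82° > 2α = 61.93°  →  invalid

δ = 99.82°, invalid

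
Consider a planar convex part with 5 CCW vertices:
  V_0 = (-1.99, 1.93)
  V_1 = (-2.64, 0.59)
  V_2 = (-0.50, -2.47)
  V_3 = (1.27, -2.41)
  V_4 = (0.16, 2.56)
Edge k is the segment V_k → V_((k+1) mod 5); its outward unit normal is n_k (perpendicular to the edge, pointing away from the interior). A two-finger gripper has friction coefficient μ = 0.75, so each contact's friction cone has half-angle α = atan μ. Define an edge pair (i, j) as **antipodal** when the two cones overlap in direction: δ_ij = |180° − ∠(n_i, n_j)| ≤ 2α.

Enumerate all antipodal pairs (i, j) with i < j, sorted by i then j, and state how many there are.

α = atan 0.75 = 36.87°;  2α = 73.74°
n_0 = (-0.8997, +0.4364)
n_1 = (-0.8195, -0.5731)
n_2 = (+0.0339, -0.9994)
n_3 = (+0.9760, +0.2180)
n_4 = (-0.2812, +0.9596)
  (0,1): δ = 119.16°  ·
  (0,2): δ = 62.18°  ✓
  (0,3): δ = 38.47°  ✓
  (0,4): δ = 132.21°  ·
  (1,2): δ = 123.03°  ·
  (1,3): δ = 22.38°  ✓
  (1,4): δ = 71.36°  ✓
  (2,3): δ = 79.35°  ·
  (2,4): δ = 14.39°  ✓
  (3,4): δ = 86.26°  ·
antipodal pairs: 5

count = 5; pairs: (0,2), (0,3), (1,3), (1,4), (2,4)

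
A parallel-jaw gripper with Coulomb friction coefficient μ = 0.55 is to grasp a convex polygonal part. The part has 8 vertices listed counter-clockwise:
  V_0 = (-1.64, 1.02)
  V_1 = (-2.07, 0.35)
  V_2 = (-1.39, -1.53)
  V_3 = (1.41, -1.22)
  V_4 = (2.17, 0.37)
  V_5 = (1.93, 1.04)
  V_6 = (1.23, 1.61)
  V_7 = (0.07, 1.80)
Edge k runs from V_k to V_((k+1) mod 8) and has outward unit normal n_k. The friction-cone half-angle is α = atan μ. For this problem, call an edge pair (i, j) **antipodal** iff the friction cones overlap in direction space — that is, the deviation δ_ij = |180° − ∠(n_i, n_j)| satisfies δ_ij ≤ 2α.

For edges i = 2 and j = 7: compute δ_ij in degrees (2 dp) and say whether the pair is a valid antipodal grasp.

α = atan 0.55 = 28.81°;  2α = 57.62°
edge 2: e_2 = (+2.80, +0.31);  n_2 = (+0.1100, -0.9939)
edge 7: e_7 = (-1.71, -0.78);  n_7 = (-0.4150, +0.9098)
∠(n_2, n_7) = 161.80°
δ = |180° − 161.80°| = 18.20°
18.20° ≤ 2α = 57.62°  →  valid

δ = 18.20°, valid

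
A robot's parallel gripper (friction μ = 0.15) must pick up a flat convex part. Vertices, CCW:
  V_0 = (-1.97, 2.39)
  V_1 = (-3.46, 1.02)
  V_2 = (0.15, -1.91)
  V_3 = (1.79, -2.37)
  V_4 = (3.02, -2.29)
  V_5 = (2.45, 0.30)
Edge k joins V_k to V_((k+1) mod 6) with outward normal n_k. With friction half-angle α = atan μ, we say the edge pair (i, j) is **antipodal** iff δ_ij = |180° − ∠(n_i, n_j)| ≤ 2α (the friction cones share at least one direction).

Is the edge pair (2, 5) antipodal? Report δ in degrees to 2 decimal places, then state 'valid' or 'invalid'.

α = atan 0.15 = 8.53°;  2α = 17.06°
edge 2: e_2 = (+1.64, -0.46);  n_2 = (-0.2701, -0.9628)
edge 5: e_5 = (-4.42, +2.09);  n_5 = (+0.4275, +0.9040)
∠(n_2, n_5) = 170.36°
δ = |180° − 170.36°| = 9.64°
9.64° ≤ 2α = 17.06°  →  valid

δ = 9.64°, valid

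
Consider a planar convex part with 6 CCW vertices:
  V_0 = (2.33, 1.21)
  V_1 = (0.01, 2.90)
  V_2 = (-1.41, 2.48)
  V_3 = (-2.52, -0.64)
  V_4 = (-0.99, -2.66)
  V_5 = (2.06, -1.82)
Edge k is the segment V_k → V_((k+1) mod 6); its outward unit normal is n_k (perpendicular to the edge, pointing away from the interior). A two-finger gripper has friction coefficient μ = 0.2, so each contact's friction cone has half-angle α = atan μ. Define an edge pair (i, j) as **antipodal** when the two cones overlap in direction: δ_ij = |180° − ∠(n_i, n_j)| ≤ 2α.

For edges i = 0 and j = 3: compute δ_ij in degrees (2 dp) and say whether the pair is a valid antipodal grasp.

α = atan 0.2 = 11.31°;  2α = 22.62°
edge 0: e_0 = (-2.32, +1.69);  n_0 = (+0.5888, +0.8083)
edge 3: e_3 = (+1.53, -2.02);  n_3 = (-0.7971, -0.6038)
∠(n_0, n_3) = 163.21°
δ = |180° − 163.21°| = 16.79°
16.79° ≤ 2α = 22.62°  →  valid

δ = 16.79°, valid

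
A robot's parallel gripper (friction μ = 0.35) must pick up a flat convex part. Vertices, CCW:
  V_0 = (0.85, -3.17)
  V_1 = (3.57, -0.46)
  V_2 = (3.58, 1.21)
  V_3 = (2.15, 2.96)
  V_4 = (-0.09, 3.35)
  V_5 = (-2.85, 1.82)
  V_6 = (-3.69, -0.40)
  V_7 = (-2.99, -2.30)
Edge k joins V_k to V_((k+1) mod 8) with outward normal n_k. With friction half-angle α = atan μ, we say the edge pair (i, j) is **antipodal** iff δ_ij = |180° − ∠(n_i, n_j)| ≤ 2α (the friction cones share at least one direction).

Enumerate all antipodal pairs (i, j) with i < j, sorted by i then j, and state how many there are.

count = 7; pairs: (0,4), (0,5), (1,5), (1,6), (2,6), (2,7), (3,7)

α = atan 0.35 = 19.29°;  2α = 38.58°
n_0 = (+0.7058, -0.7084)
n_1 = (+1.0000, -0.0060)
n_2 = (+0.7744, +0.6328)
n_3 = (+0.1715, +0.9852)
n_4 = (-0.4848, +0.8746)
n_5 = (-0.9353, +0.3539)
n_6 = (-0.9383, -0.3457)
n_7 = (-0.2210, -0.9753)
  (0,1): δ = 135.24°  ·
  (0,2): δ = 95.64°  ·
  (0,3): δ = 54.77°  ·
  (0,4): δ = 15.89°  ✓
  (0,5): δ = 24.38°  ✓
  (0,6): δ = 65.33°  ·
  (0,7): δ = 122.34°  ·
  (1,2): δ = 140.40°  ·
  (1,3): δ = 99.53°  ·
  (1,4): δ = 60.66°  ·
  (1,5): δ = 20.38°  ✓
  (1,6): δ = 20.57°  ✓
  (1,7): δ = 77.58°  ·
  (2,3): δ = 139.13°  ·
  (2,4): δ = 100.25°  ·
  (2,5): δ = 59.98°  ·
  (2,6): δ = 19.03°  ✓
  (2,7): δ = 37.98°  ✓
  (3,4): δ = 141.12°  ·
  (3,5): δ = 100.85°  ·
  (3,6): δ = 59.90°  ·
  (3,7): δ = 2.89°  ✓
  (4,5): δ = 139.73°  ·
  (4,6): δ = 98.78°  ·
  (4,7): δ = 41.77°  ·
  (5,6): δ = 139.05°  ·
  (5,7): δ = 82.04°  ·
  (6,7): δ = 122.99°  ·
antipodal pairs: 7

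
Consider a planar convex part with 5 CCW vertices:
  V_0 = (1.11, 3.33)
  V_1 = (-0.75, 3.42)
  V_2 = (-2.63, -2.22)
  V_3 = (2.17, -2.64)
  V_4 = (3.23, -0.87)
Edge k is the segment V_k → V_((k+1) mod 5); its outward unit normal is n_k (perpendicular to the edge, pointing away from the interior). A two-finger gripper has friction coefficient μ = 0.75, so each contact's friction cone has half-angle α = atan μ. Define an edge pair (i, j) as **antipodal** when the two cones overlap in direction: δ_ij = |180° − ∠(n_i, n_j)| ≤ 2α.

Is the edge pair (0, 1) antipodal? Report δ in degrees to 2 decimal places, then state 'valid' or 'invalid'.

δ = 105.66°, invalid

α = atan 0.75 = 36.87°;  2α = 73.74°
edge 0: e_0 = (-1.86, +0.09);  n_0 = (+0.0483, +0.9988)
edge 1: e_1 = (-1.88, -5.64);  n_1 = (-0.9487, +0.3162)
∠(n_0, n_1) = 74.34°
δ = |180° − 74.34°| = 105.66°
105.66° > 2α = 73.74°  →  invalid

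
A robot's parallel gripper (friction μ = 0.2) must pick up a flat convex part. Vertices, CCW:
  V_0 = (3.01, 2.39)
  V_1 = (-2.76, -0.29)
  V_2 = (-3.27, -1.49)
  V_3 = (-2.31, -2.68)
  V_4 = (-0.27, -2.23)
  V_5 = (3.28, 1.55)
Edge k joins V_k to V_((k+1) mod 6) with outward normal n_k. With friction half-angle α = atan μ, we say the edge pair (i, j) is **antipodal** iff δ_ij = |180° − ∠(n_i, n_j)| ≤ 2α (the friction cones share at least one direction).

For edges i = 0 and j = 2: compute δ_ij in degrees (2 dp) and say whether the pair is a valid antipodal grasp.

α = atan 0.2 = 11.31°;  2α = 22.62°
edge 0: e_0 = (-5.77, -2.68);  n_0 = (-0.4212, +0.9069)
edge 2: e_2 = (+0.96, -1.19);  n_2 = (-0.7783, -0.6279)
∠(n_0, n_2) = 103.98°
δ = |180° − 103.98°| = 76.02°
76.02° > 2α = 22.62°  →  invalid

δ = 76.02°, invalid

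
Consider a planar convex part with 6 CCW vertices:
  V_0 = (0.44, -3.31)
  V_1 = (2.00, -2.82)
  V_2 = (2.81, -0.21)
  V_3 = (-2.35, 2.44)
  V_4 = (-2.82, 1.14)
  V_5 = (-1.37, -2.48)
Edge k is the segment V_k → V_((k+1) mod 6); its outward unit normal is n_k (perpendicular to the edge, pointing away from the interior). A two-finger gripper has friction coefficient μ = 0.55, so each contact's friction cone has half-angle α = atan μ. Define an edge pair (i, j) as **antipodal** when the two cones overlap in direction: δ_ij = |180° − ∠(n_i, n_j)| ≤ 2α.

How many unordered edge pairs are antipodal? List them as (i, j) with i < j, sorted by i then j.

α = atan 0.55 = 28.81°;  2α = 57.62°
n_0 = (+0.2997, -0.9540)
n_1 = (+0.9551, -0.2964)
n_2 = (+0.4568, +0.8895)
n_3 = (-0.9404, +0.3400)
n_4 = (-0.9283, -0.3718)
n_5 = (-0.4168, -0.9090)
  (0,1): δ = 124.68°  ·
  (0,2): δ = 44.62°  ✓
  (0,3): δ = 52.69°  ✓
  (0,4): δ = 94.39°  ·
  (0,5): δ = 137.93°  ·
  (1,2): δ = 99.94°  ·
  (1,3): δ = 2.64°  ✓
  (1,4): δ = 39.07°  ✓
  (1,5): δ = 82.61°  ·
  (2,3): δ = 82.69°  ·
  (2,4): δ = 40.99°  ✓
  (2,5): δ = 2.55°  ✓
  (3,4): δ = 138.29°  ·
  (3,5): δ = 94.76°  ·
  (4,5): δ = 136.46°  ·
antipodal pairs: 6

count = 6; pairs: (0,2), (0,3), (1,3), (1,4), (2,4), (2,5)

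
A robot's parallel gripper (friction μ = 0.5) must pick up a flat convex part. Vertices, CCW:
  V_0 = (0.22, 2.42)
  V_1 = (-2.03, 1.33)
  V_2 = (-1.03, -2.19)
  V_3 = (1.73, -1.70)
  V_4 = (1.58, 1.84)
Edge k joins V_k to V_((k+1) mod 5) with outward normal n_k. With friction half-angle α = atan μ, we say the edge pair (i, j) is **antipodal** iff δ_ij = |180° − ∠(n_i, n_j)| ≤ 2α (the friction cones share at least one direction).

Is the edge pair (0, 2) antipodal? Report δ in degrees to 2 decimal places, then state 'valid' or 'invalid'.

α = atan 0.5 = 26.57°;  2α = 53.13°
edge 0: e_0 = (-2.25, -1.09);  n_0 = (-0.4360, +0.9000)
edge 2: e_2 = (+2.76, +0.49);  n_2 = (+0.1748, -0.9846)
∠(n_0, n_2) = 164.22°
δ = |180° − 164.22°| = 15.78°
15.78° ≤ 2α = 53.13°  →  valid

δ = 15.78°, valid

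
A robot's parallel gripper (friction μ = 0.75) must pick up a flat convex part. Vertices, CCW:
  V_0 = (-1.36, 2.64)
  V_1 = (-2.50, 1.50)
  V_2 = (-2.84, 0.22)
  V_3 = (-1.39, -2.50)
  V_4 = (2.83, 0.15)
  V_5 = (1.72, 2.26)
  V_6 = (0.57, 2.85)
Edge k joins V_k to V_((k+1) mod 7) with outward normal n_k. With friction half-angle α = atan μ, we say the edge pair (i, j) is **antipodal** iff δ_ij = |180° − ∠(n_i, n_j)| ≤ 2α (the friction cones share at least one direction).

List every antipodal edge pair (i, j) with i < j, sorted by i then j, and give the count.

α = atan 0.75 = 36.87°;  2α = 73.74°
n_0 = (-0.7071, +0.7071)
n_1 = (-0.9665, +0.2567)
n_2 = (-0.8824, -0.4704)
n_3 = (+0.5318, -0.8469)
n_4 = (+0.8850, +0.4656)
n_5 = (+0.4565, +0.8897)
n_6 = (-0.1082, +0.9941)
  (0,1): δ = 149.88°  ·
  (0,2): δ = 106.94°  ·
  (0,3): δ = 12.87°  ✓
  (0,4): δ = 72.75°  ✓
  (0,5): δ = 107.84°  ·
  (0,6): δ = 141.21°  ·
  (1,2): δ = 137.06°  ·
  (1,3): δ = 43.00°  ✓
  (1,4): δ = 42.62°  ✓
  (1,5): δ = 77.72°  ·
  (1,6): δ = 111.09°  ·
  (2,3): δ = 85.93°  ·
  (2,4): δ = 0.31°  ✓
  (2,5): δ = 34.78°  ✓
  (2,6): δ = 68.15°  ✓
  (3,4): δ = 94.38°  ·
  (3,5): δ = 59.29°  ✓
  (3,6): δ = 25.92°  ✓
  (4,5): δ = 144.91°  ·
  (4,6): δ = 111.54°  ·
  (5,6): δ = 146.63°  ·
antipodal pairs: 9

count = 9; pairs: (0,3), (0,4), (1,3), (1,4), (2,4), (2,5), (2,6), (3,5), (3,6)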